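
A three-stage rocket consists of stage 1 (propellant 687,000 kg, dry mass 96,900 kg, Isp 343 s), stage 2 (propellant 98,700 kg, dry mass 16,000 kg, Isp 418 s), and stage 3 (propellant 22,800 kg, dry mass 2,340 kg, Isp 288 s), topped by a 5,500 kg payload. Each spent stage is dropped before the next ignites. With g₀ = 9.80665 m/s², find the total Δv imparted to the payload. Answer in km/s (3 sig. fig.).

Ignition mass of stage 1 = 687,000+96,900 + 98,700+16,000 + 22,800+2,340 + 5,500 = 929,240 kg.
Stage 1: m₀ = 929,240 kg, m_f = 929,240 − 687,000 = 242,240 kg; Δv = 343×9.80665×ln(3.836) = 3363.7×1.3444 ≈ 4522 m/s.
Stage 2: m₀ = 145,340 kg, m_f = 145,340 − 98,700 = 46,640 kg; Δv = 418×9.80665×ln(3.116) = 4099.2×1.1366 ≈ 4659 m/s.
Stage 3: m₀ = 30,640 kg, m_f = 30,640 − 22,800 = 7,840 kg; Δv = 288×9.80665×ln(3.908) = 2824.3×1.3631 ≈ 3850 m/s.
Total Δv = 4522 + 4659 + 3850 = 13031 m/s.

Δv ≈ 13.0 km/s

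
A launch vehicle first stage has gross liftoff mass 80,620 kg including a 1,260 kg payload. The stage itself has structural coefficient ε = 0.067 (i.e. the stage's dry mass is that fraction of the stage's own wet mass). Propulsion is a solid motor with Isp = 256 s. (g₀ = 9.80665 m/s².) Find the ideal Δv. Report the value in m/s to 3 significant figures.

Δv ≈ 6290 m/s

Stage wet mass = m₀ − payload = 80,620 − 1,260 = 79,360 kg.
Stage dry mass = ε × stage wet mass = 0.067 × 79,360 = 5,317.12 kg.
Burnout mass m_f = stage dry + payload = 5,317.12 + 1,260 = 6,577.12 kg.
v_e = Isp · g₀ = 256 × 9.80665 = 2510.5 m/s.
Using Δv = v_e ln(m₀/m_f): Δv = v_e · ln(80,620/6,577.12) = 2510.5 × ln(12.26) = 2510.5 × 2.5061 ≈ 6292 m/s.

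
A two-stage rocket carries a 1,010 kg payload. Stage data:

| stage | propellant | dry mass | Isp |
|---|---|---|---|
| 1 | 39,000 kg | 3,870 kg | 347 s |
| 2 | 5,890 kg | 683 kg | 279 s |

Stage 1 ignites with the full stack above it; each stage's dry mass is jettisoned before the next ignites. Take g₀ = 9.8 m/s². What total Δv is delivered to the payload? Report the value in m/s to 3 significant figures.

Ignition mass of stage 1 = 39,000+3,870 + 5,890+683 + 1,010 = 50,453 kg.
Stage 1: m₀ = 50,453 kg, m_f = 50,453 − 39,000 = 11,453 kg; Δv = 347×9.8×ln(4.405) = 3400.6×1.4828 ≈ 5042 m/s.
Stage 2: m₀ = 7,583 kg, m_f = 7,583 − 5,890 = 1,693 kg; Δv = 279×9.8×ln(4.479) = 2734.2×1.4994 ≈ 4100 m/s.
Total Δv = 5042 + 4100 = 9142 m/s.

Δv ≈ 9140 m/s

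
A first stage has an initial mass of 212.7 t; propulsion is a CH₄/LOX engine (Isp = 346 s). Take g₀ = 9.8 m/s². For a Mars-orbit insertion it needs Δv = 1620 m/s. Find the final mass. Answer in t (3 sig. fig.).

final mass ≈ 132 t

v_e = Isp · g₀ = 346 × 9.8 = 3390.8 m/s.
Rocket equation: m₀/m_f = exp(Δv / v_e) = exp(1620 / 3390.8) = exp(0.4778) = 1.6125.
m_f = m₀ / 1.6125 = 212.7 / 1.6125 = 131.907 t.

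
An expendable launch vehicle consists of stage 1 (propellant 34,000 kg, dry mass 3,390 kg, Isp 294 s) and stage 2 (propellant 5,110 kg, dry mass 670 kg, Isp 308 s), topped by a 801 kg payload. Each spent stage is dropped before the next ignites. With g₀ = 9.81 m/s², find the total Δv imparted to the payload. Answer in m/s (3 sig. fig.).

Ignition mass of stage 1 = 34,000+3,390 + 5,110+670 + 801 = 43,971 kg.
Stage 1: m₀ = 43,971 kg, m_f = 43,971 − 34,000 = 9,971 kg; Δv = 294×9.81×ln(4.41) = 2884.1×1.4838 ≈ 4280 m/s.
Stage 2: m₀ = 6,581 kg, m_f = 6,581 − 5,110 = 1,471 kg; Δv = 308×9.81×ln(4.474) = 3021.5×1.4982 ≈ 4527 m/s.
Total Δv = 4280 + 4527 = 8807 m/s.

Δv ≈ 8810 m/s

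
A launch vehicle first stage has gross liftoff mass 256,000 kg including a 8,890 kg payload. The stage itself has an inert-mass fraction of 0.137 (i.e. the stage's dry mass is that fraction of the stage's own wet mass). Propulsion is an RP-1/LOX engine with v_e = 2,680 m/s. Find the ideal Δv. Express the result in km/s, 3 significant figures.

Stage wet mass = m₀ − payload = 256,000 − 8,890 = 247,110 kg.
Stage dry mass = ε × stage wet mass = 0.137 × 247,110 = 33,854.1 kg.
Burnout mass m_f = stage dry + payload = 33,854.1 + 8,890 = 42,744.1 kg.
By the Tsiolkovsky rocket equation, Δv = v_e · ln(256,000/42,744.1) = 2680.0 × ln(5.989) = 2680.0 × 1.7899 ≈ 4797 m/s.

Δv ≈ 4.80 km/s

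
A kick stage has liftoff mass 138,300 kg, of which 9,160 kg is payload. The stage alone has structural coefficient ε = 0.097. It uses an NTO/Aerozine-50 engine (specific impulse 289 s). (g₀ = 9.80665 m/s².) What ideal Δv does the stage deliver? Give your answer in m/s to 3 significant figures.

Stage wet mass = m₀ − payload = 138,300 − 9,160 = 129,140 kg.
Stage dry mass = ε × stage wet mass = 0.097 × 129,140 = 12,526.6 kg.
Burnout mass m_f = stage dry + payload = 12,526.6 + 9,160 = 21,686.6 kg.
v_e = Isp · g₀ = 289 × 9.80665 = 2834.1 m/s.
From the ideal rocket equation, Δv = v_e · ln(138,300/21,686.6) = 2834.1 × ln(6.377) = 2834.1 × 1.8527 ≈ 5251 m/s.

Δv ≈ 5250 m/s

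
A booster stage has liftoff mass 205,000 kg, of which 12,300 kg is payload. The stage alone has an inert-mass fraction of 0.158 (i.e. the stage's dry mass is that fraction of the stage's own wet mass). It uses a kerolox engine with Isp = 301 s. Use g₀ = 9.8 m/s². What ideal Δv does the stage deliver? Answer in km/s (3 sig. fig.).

Δv ≈ 4.62 km/s

Stage wet mass = m₀ − payload = 205,000 − 12,300 = 192,700 kg.
Stage dry mass = ε × stage wet mass = 0.158 × 192,700 = 30,446.6 kg.
Burnout mass m_f = stage dry + payload = 30,446.6 + 12,300 = 42,746.6 kg.
v_e = Isp · g₀ = 301 × 9.8 = 2949.8 m/s.
Δv = v_e · ln(205,000/42,746.6) = 2949.8 × ln(4.796) = 2949.8 × 1.5677 ≈ 4624 m/s.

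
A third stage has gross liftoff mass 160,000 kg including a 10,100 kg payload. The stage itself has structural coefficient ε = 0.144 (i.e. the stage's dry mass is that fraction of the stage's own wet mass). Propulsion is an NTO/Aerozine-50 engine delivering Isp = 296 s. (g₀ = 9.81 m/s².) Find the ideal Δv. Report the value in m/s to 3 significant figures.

Stage wet mass = m₀ − payload = 160,000 − 10,100 = 149,900 kg.
Stage dry mass = ε × stage wet mass = 0.144 × 149,900 = 21,585.6 kg.
Burnout mass m_f = stage dry + payload = 21,585.6 + 10,100 = 31,685.6 kg.
v_e = Isp · g₀ = 296 × 9.81 = 2903.8 m/s.
Δv = v_e · ln(160,000/31,685.6) = 2903.8 × ln(5.05) = 2903.8 × 1.6193 ≈ 4702 m/s.

Δv ≈ 4700 m/s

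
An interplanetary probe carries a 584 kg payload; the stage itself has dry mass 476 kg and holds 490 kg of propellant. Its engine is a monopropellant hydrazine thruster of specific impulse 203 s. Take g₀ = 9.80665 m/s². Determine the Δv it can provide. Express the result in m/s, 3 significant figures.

v_e = Isp · g₀ = 203 × 9.80665 = 1990.7 m/s.
m₀ = payload + dry + propellant = 584 + 476 + 490 = 1,550 kg.
m_f = payload + dry = 584 + 476 = 1,060 kg.
Using Δv = v_e ln(m₀/m_f): Δv = v_e · ln(m₀/m_f) = 1990.7 × ln(1.462) = 1990.7 × 0.3800 ≈ 756.5 m/s.

Δv ≈ 756 m/s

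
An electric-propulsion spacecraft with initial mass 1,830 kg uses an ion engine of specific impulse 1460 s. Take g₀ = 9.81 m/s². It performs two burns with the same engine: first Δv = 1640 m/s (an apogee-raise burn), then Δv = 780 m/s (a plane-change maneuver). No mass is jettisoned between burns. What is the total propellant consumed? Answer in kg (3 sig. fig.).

v_e = Isp · g₀ = 1460 × 9.81 = 14322.6 m/s.
After the first burn: m = 1830 × exp(−1640/14322.6) = 1830 × 0.89181 = 1,632.01 kg.
After the second burn: m = 1,632.01 × exp(−780/14322.6) = 1,632.01 × 0.94700 = 1,545.51 kg.
Total propellant = m₀ − m_final = 1830 − 1,545.51 = 284.49 kg.

total propellant consumed ≈ 284 kg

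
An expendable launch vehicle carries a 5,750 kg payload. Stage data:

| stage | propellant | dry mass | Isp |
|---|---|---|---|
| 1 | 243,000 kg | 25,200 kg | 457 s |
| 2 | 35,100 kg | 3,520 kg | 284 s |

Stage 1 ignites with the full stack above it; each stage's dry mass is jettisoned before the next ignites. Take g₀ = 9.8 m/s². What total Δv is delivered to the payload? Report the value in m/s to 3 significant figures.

Ignition mass of stage 1 = 243,000+25,200 + 35,100+3,520 + 5,750 = 312,570 kg.
Stage 1: m₀ = 312,570 kg, m_f = 312,570 − 243,000 = 69,570 kg; Δv = 457×9.8×ln(4.493) = 4478.6×1.5025 ≈ 6729 m/s.
Stage 2: m₀ = 44,370 kg, m_f = 44,370 − 35,100 = 9,270 kg; Δv = 284×9.8×ln(4.786) = 2783.2×1.5658 ≈ 4358 m/s.
Total Δv = 6729 + 4358 = 11087 m/s.

Δv ≈ 11100 m/s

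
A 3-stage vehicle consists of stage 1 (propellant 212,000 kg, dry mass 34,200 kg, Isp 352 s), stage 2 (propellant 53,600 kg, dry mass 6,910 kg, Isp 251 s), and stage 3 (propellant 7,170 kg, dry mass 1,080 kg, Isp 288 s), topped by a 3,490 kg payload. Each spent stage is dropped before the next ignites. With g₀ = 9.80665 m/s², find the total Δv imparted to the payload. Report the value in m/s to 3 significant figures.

Δv ≈ 9780 m/s

Ignition mass of stage 1 = 212,000+34,200 + 53,600+6,910 + 7,170+1,080 + 3,490 = 318,450 kg.
Stage 1: m₀ = 318,450 kg, m_f = 318,450 − 212,000 = 106,450 kg; Δv = 352×9.80665×ln(2.992) = 3451.9×1.0958 ≈ 3783 m/s.
Stage 2: m₀ = 72,250 kg, m_f = 72,250 − 53,600 = 18,650 kg; Δv = 251×9.80665×ln(3.874) = 2461.5×1.3543 ≈ 3334 m/s.
Stage 3: m₀ = 11,740 kg, m_f = 11,740 − 7,170 = 4,570 kg; Δv = 288×9.80665×ln(2.569) = 2824.3×0.9435 ≈ 2665 m/s.
Total Δv = 3783 + 3334 + 2665 = 9782 m/s.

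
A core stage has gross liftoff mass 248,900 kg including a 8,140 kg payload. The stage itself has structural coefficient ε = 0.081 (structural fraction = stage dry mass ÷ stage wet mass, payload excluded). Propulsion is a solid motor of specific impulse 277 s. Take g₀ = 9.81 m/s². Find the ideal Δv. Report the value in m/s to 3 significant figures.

Stage wet mass = m₀ − payload = 248,900 − 8,140 = 240,760 kg.
Stage dry mass = ε × stage wet mass = 0.081 × 240,760 = 19,501.6 kg.
Burnout mass m_f = stage dry + payload = 19,501.6 + 8,140 = 27,641.6 kg.
v_e = Isp · g₀ = 277 × 9.81 = 2717.4 m/s.
By the Tsiolkovsky rocket equation, Δv = v_e · ln(248,900/27,641.6) = 2717.4 × ln(9.005) = 2717.4 × 2.1977 ≈ 5972 m/s.

Δv ≈ 5970 m/s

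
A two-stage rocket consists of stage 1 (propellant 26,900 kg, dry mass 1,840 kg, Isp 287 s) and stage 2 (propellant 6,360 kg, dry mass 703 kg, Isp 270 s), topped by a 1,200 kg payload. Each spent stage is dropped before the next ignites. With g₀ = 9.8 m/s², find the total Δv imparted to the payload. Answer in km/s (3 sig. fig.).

Δv ≈ 7.54 km/s

Ignition mass of stage 1 = 26,900+1,840 + 6,360+703 + 1,200 = 37,003 kg.
Stage 1: m₀ = 37,003 kg, m_f = 37,003 − 26,900 = 10,103 kg; Δv = 287×9.8×ln(3.663) = 2812.6×1.2982 ≈ 3651 m/s.
Stage 2: m₀ = 8,263 kg, m_f = 8,263 − 6,360 = 1,903 kg; Δv = 270×9.8×ln(4.342) = 2646.0×1.4684 ≈ 3885 m/s.
Total Δv = 3651 + 3885 = 7536 m/s.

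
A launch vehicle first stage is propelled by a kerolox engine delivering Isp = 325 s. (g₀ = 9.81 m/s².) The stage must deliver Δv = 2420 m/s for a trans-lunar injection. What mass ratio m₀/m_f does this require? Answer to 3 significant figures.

mass ratio ≈ 2.14

v_e = Isp · g₀ = 325 × 9.81 = 3188.2 m/s.
Using Δv = v_e ln(m₀/m_f): m₀/m_f = exp(Δv / v_e) = exp(2420 / 3188.2) = exp(0.7590) = 2.1362.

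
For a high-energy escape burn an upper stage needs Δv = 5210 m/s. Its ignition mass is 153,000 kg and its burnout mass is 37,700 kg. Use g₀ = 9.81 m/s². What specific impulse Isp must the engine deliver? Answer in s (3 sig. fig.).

ln(m₀/m_f) = ln(153000/37700) = ln(4.058) = 1.4008.
Using Δv = v_e ln(m₀/m_f): v_e = Δv / ln(m₀/m_f) = 5210 / 1.4008 = 3719.4 m/s.
Isp = v_e / g₀ = 3719.4 / 9.81 = 379.1 s.

Isp ≈ 379 s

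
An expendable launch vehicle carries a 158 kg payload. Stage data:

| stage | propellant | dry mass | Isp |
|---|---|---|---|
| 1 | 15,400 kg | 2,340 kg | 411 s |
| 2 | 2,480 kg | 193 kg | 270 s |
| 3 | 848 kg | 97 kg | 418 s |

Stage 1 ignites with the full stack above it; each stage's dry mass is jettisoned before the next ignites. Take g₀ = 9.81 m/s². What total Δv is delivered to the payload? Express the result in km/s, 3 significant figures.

Δv ≈ 13.9 km/s

Ignition mass of stage 1 = 15,400+2,340 + 2,480+193 + 848+97 + 158 = 21,516 kg.
Stage 1: m₀ = 21,516 kg, m_f = 21,516 − 15,400 = 6,116 kg; Δv = 411×9.81×ln(3.518) = 4031.9×1.2579 ≈ 5072 m/s.
Stage 2: m₀ = 3,776 kg, m_f = 3,776 − 2,480 = 1,296 kg; Δv = 270×9.81×ln(2.914) = 2648.7×1.0694 ≈ 2832 m/s.
Stage 3: m₀ = 1,103 kg, m_f = 1,103 − 848 = 255 kg; Δv = 418×9.81×ln(4.325) = 4100.6×1.4645 ≈ 6005 m/s.
Total Δv = 5072 + 2832 + 6005 = 13909 m/s.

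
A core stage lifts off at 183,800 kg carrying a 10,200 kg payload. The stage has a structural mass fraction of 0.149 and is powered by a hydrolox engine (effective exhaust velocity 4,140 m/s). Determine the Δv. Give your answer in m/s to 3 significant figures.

Δv ≈ 6740 m/s

Stage wet mass = m₀ − payload = 183,800 − 10,200 = 173,600 kg.
Stage dry mass = ε × stage wet mass = 0.149 × 173,600 = 25,866.4 kg.
Burnout mass m_f = stage dry + payload = 25,866.4 + 10,200 = 36,066.4 kg.
Δv = v_e · ln(183,800/36,066.4) = 4140.0 × ln(5.096) = 4140.0 × 1.6285 ≈ 6742 m/s.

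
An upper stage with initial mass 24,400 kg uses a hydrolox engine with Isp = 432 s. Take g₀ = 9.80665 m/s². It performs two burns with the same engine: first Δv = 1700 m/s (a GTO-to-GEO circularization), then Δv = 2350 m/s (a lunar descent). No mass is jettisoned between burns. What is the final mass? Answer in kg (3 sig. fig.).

v_e = Isp · g₀ = 432 × 9.80665 = 4236.5 m/s.
After the first burn: m = 24400 × exp(−1700/4236.5) = 24400 × 0.66946 = 16,334.8 kg.
After the second burn: m = 16,334.8 × exp(−2350/4236.5) = 16,334.8 × 0.57424 = 9,380.1 kg.

final mass ≈ 9380 kg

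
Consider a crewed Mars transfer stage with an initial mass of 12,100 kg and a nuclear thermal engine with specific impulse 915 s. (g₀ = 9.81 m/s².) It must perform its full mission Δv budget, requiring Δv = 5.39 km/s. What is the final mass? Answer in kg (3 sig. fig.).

v_e = Isp · g₀ = 915 × 9.81 = 8976.1 m/s.
Using Δv = v_e ln(m₀/m_f): m₀/m_f = exp(Δv / v_e) = exp(5390 / 8976.1) = exp(0.6005) = 1.8230.
m_f = m₀ / 1.8230 = 12,100 / 1.8230 = 6,637.41 kg.

final mass ≈ 6640 kg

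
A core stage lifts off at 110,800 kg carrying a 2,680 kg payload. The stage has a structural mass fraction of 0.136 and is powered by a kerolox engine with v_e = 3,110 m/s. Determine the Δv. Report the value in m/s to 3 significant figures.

Stage wet mass = m₀ − payload = 110,800 − 2,680 = 108,120 kg.
Stage dry mass = ε × stage wet mass = 0.136 × 108,120 = 14,704.3 kg.
Burnout mass m_f = stage dry + payload = 14,704.3 + 2,680 = 17,384.3 kg.
Δv = v_e · ln(110,800/17,384.3) = 3110.0 × ln(6.374) = 3110.0 × 1.8522 ≈ 5760 m/s.

Δv ≈ 5760 m/s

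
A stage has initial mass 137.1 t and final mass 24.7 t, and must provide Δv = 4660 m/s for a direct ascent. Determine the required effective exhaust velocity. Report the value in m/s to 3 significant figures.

ln(m₀/m_f) = ln(137100/24700) = ln(5.551) = 1.7139.
From the ideal rocket equation, v_e = Δv / ln(m₀/m_f) = 4660 / 1.7139 = 2718.9 m/s.

v_e ≈ 2720 m/s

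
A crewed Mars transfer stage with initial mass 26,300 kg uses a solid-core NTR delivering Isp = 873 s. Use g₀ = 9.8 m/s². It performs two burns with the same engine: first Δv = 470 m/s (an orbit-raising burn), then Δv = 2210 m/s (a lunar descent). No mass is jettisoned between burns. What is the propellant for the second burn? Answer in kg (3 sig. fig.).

propellant for the second burn ≈ 5670 kg

v_e = Isp · g₀ = 873 × 9.8 = 8555.4 m/s.
After the first burn: m = 26300 × exp(−470/8555.4) = 26300 × 0.94655 = 24,894.3 kg.
After the second burn: m = 24,894.3 × exp(−2210/8555.4) = 24,894.3 × 0.77235 = 19,227.1 kg.
Second-burn propellant = 24,894.3 − 19,227.1 = 5,667.2 kg.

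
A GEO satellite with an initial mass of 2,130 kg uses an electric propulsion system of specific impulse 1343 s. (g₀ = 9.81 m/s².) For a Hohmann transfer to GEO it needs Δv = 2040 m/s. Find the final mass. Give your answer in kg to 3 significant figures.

final mass ≈ 1820 kg

v_e = Isp · g₀ = 1343 × 9.81 = 13174.8 m/s.
From the ideal rocket equation, m₀/m_f = exp(Δv / v_e) = exp(2040 / 13174.8) = exp(0.1548) = 1.1675.
m_f = m₀ / 1.1675 = 2,130 / 1.1675 = 1,824.41 kg.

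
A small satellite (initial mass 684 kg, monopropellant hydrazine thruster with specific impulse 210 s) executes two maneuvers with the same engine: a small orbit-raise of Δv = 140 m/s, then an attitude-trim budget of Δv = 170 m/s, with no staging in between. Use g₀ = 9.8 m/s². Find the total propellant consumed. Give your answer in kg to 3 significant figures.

total propellant consumed ≈ 95.6 kg

v_e = Isp · g₀ = 210 × 9.8 = 2058.0 m/s.
After the first burn: m = 684 × exp(−140/2058.0) = 684 × 0.93424 = 639.02 kg.
After the second burn: m = 639.02 × exp(−170/2058.0) = 639.02 × 0.92072 = 588.358 kg.
Total propellant = m₀ − m_final = 684 − 588.358 = 95.642 kg.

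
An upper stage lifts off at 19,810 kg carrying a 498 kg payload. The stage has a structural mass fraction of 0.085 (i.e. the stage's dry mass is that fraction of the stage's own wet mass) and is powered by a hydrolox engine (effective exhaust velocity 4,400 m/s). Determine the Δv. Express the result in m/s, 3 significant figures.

Δv ≈ 9790 m/s

Stage wet mass = m₀ − payload = 19,810 − 498 = 19,312 kg.
Stage dry mass = ε × stage wet mass = 0.085 × 19,312 = 1,641.52 kg.
Burnout mass m_f = stage dry + payload = 1,641.52 + 498 = 2,139.52 kg.
Δv = v_e · ln(19,810/2,139.52) = 4400.0 × ln(9.259) = 4400.0 × 2.2256 ≈ 9793 m/s.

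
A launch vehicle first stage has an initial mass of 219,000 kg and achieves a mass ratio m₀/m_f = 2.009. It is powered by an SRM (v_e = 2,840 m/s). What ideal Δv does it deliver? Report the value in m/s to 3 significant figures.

Δv ≈ 1980 m/s

Δv = v_e · ln(2.009) = 2840.0 × 0.6976 ≈ 1981.3 m/s.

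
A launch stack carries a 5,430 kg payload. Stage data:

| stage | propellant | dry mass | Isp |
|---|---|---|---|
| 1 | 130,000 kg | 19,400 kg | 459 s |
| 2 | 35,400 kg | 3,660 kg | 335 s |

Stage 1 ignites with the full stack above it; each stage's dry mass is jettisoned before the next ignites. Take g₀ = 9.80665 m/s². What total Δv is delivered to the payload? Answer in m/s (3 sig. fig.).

Ignition mass of stage 1 = 130,000+19,400 + 35,400+3,660 + 5,430 = 193,890 kg.
Stage 1: m₀ = 193,890 kg, m_f = 193,890 − 130,000 = 63,890 kg; Δv = 459×9.80665×ln(3.035) = 4501.3×1.1101 ≈ 4997 m/s.
Stage 2: m₀ = 44,490 kg, m_f = 44,490 − 35,400 = 9,090 kg; Δv = 335×9.80665×ln(4.894) = 3285.2×1.5881 ≈ 5217 m/s.
Total Δv = 4997 + 5217 = 10214 m/s.

Δv ≈ 10200 m/s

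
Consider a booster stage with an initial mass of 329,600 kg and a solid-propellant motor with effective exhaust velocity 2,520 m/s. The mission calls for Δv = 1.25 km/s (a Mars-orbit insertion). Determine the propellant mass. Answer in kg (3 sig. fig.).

propellant mass ≈ 129000 kg

By the Tsiolkovsky rocket equation, m₀/m_f = exp(Δv / v_e) = exp(1250 / 2520.0) = exp(0.4960) = 1.6422.
m_f = 329,600 / 1.6422 = 200,706 kg, so propellant = m₀ − m_f = 329,600 − 200,706 = 128,894 kg.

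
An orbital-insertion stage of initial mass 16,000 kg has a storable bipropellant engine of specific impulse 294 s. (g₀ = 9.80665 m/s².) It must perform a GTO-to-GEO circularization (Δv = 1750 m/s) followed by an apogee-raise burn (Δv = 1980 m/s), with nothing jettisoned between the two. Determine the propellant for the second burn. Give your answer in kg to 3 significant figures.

v_e = Isp · g₀ = 294 × 9.80665 = 2883.2 m/s.
After the first burn: m = 16000 × exp(−1750/2883.2) = 16000 × 0.54500 = 8,720 kg.
After the second burn: m = 8,720 × exp(−1980/2883.2) = 8,720 × 0.50321 = 4,387.99 kg.
Second-burn propellant = 8,720 − 4,387.99 = 4,332.01 kg.

propellant for the second burn ≈ 4330 kg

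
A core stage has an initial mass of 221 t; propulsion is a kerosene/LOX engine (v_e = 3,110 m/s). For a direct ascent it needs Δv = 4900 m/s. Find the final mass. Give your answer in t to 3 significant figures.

final mass ≈ 45.7 t

Rocket equation: m₀/m_f = exp(Δv / v_e) = exp(4900 / 3110.0) = exp(1.5756) = 4.8335.
m_f = m₀ / 4.8335 = 221 / 4.8335 = 45.7226 t.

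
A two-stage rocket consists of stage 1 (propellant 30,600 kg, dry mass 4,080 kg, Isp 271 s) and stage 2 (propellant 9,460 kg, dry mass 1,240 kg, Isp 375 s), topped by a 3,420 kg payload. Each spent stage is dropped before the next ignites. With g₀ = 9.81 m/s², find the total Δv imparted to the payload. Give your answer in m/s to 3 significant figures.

Δv ≈ 6700 m/s

Ignition mass of stage 1 = 30,600+4,080 + 9,460+1,240 + 3,420 = 48,800 kg.
Stage 1: m₀ = 48,800 kg, m_f = 48,800 − 30,600 = 18,200 kg; Δv = 271×9.81×ln(2.681) = 2658.5×0.9863 ≈ 2622 m/s.
Stage 2: m₀ = 14,120 kg, m_f = 14,120 − 9,460 = 4,660 kg; Δv = 375×9.81×ln(3.03) = 3678.8×1.1086 ≈ 4078 m/s.
Total Δv = 2622 + 4078 = 6700 m/s.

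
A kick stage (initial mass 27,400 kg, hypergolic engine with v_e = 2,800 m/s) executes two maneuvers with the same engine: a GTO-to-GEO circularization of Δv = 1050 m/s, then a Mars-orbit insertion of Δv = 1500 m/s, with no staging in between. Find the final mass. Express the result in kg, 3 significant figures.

After the first burn: m = 27400 × exp(−1050/2800.0) = 27400 × 0.68729 = 18,831.7 kg.
After the second burn: m = 18,831.7 × exp(−1500/2800.0) = 18,831.7 × 0.58525 = 11,021.3 kg.

final mass ≈ 11000 kg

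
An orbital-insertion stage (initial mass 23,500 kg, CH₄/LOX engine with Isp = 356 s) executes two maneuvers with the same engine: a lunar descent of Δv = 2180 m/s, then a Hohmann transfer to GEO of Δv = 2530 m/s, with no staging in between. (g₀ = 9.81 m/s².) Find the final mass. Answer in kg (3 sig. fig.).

v_e = Isp · g₀ = 356 × 9.81 = 3492.4 m/s.
After the first burn: m = 23500 × exp(−2180/3492.4) = 23500 × 0.53568 = 12,588.5 kg.
After the second burn: m = 12,588.5 × exp(−2530/3492.4) = 12,588.5 × 0.48460 = 6,100.39 kg.

final mass ≈ 6100 kg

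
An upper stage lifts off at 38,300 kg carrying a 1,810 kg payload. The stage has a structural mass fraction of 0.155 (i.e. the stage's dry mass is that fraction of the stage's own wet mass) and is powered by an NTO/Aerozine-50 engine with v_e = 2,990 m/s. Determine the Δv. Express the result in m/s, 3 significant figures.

Δv ≈ 4890 m/s

Stage wet mass = m₀ − payload = 38,300 − 1,810 = 36,490 kg.
Stage dry mass = ε × stage wet mass = 0.155 × 36,490 = 5,655.95 kg.
Burnout mass m_f = stage dry + payload = 5,655.95 + 1,810 = 7,465.95 kg.
From the ideal rocket equation, Δv = v_e · ln(38,300/7,465.95) = 2990.0 × ln(5.13) = 2990.0 × 1.6351 ≈ 4889 m/s.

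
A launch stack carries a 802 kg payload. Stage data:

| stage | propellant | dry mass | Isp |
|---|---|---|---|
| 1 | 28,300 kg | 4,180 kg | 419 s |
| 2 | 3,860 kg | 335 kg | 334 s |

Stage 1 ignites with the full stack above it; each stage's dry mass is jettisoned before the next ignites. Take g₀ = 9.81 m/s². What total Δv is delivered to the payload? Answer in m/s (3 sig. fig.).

Δv ≈ 10600 m/s

Ignition mass of stage 1 = 28,300+4,180 + 3,860+335 + 802 = 37,477 kg.
Stage 1: m₀ = 37,477 kg, m_f = 37,477 − 28,300 = 9,177 kg; Δv = 419×9.81×ln(4.084) = 4110.4×1.4070 ≈ 5783 m/s.
Stage 2: m₀ = 4,997 kg, m_f = 4,997 − 3,860 = 1,137 kg; Δv = 334×9.81×ln(4.395) = 3276.5×1.4804 ≈ 4851 m/s.
Total Δv = 5783 + 4851 = 10634 m/s.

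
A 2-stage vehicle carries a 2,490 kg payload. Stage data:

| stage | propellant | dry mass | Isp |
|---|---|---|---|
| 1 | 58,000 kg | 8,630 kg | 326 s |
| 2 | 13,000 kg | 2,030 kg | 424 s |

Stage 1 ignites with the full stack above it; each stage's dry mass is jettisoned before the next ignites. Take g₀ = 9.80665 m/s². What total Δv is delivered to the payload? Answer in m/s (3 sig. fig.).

Δv ≈ 9370 m/s

Ignition mass of stage 1 = 58,000+8,630 + 13,000+2,030 + 2,490 = 84,150 kg.
Stage 1: m₀ = 84,150 kg, m_f = 84,150 − 58,000 = 26,150 kg; Δv = 326×9.80665×ln(3.218) = 3197.0×1.1688 ≈ 3736 m/s.
Stage 2: m₀ = 17,520 kg, m_f = 17,520 − 13,000 = 4,520 kg; Δv = 424×9.80665×ln(3.876) = 4158.0×1.3548 ≈ 5633 m/s.
Total Δv = 3736 + 5633 = 9369 m/s.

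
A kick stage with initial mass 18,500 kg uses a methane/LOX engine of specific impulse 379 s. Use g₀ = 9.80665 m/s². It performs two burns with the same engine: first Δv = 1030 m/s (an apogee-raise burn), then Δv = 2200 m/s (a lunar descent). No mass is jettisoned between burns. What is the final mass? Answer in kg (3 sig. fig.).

final mass ≈ 7760 kg

v_e = Isp · g₀ = 379 × 9.80665 = 3716.7 m/s.
After the first burn: m = 18500 × exp(−1030/3716.7) = 18500 × 0.75796 = 14,022.3 kg.
After the second burn: m = 14,022.3 × exp(−2200/3716.7) = 14,022.3 × 0.55326 = 7,757.98 kg.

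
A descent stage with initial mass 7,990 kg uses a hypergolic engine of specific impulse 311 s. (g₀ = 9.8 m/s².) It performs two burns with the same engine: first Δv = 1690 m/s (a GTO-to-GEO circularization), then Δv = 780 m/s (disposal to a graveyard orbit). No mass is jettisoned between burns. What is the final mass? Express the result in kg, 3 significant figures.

final mass ≈ 3550 kg

v_e = Isp · g₀ = 311 × 9.8 = 3047.8 m/s.
After the first burn: m = 7990 × exp(−1690/3047.8) = 7990 × 0.57436 = 4,589.14 kg.
After the second burn: m = 4,589.14 × exp(−780/3047.8) = 4,589.14 × 0.77420 = 3,552.91 kg.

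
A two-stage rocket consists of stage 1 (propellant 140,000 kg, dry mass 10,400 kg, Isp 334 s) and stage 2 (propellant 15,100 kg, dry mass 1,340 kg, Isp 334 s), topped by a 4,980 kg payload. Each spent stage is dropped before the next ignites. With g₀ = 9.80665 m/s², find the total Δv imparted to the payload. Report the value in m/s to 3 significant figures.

Δv ≈ 9520 m/s

Ignition mass of stage 1 = 140,000+10,400 + 15,100+1,340 + 4,980 = 171,820 kg.
Stage 1: m₀ = 171,820 kg, m_f = 171,820 − 140,000 = 31,820 kg; Δv = 334×9.80665×ln(5.4) = 3275.4×1.6864 ≈ 5524 m/s.
Stage 2: m₀ = 21,420 kg, m_f = 21,420 − 15,100 = 6,320 kg; Δv = 334×9.80665×ln(3.389) = 3275.4×1.2206 ≈ 3998 m/s.
Total Δv = 5524 + 3998 = 9522 m/s.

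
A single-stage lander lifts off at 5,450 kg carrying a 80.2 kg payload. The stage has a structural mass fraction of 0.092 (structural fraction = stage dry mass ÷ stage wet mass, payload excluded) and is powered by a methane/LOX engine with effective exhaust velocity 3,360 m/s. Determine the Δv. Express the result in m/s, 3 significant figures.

Stage wet mass = m₀ − payload = 5,450 − 80.2 = 5,369.8 kg.
Stage dry mass = ε × stage wet mass = 0.092 × 5,369.8 = 494.022 kg.
Burnout mass m_f = stage dry + payload = 494.022 + 80.2 = 574.222 kg.
Δv = v_e · ln(5,450/574.222) = 3360.0 × ln(9.491) = 3360.0 × 2.2504 ≈ 7561 m/s.

Δv ≈ 7560 m/s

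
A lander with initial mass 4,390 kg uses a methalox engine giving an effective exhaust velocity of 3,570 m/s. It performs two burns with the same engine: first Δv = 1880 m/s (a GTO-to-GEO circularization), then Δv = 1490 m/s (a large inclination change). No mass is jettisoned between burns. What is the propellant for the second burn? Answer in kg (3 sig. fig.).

propellant for the second burn ≈ 885 kg

After the first burn: m = 4390 × exp(−1880/3570.0) = 4390 × 0.59060 = 2,592.73 kg.
After the second burn: m = 2,592.73 × exp(−1490/3570.0) = 2,592.73 × 0.65878 = 1,708.04 kg.
Second-burn propellant = 2,592.73 − 1,708.04 = 884.69 kg.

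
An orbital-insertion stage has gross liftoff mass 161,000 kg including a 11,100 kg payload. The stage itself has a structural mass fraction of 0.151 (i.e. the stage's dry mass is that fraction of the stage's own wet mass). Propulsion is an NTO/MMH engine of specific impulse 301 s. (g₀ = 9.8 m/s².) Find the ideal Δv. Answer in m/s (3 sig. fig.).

Δv ≈ 4610 m/s

Stage wet mass = m₀ − payload = 161,000 − 11,100 = 149,900 kg.
Stage dry mass = ε × stage wet mass = 0.151 × 149,900 = 22,634.9 kg.
Burnout mass m_f = stage dry + payload = 22,634.9 + 11,100 = 33,734.9 kg.
v_e = Isp · g₀ = 301 × 9.8 = 2949.8 m/s.
From the ideal rocket equation, Δv = v_e · ln(161,000/33,734.9) = 2949.8 × ln(4.773) = 2949.8 × 1.5629 ≈ 4610 m/s.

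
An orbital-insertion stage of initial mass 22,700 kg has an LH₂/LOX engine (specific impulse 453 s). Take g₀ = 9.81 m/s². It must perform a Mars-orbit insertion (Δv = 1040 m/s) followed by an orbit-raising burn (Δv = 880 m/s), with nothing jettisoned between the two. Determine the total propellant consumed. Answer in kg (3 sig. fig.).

total propellant consumed ≈ 7960 kg

v_e = Isp · g₀ = 453 × 9.81 = 4443.9 m/s.
After the first burn: m = 22700 × exp(−1040/4443.9) = 22700 × 0.79134 = 17,963.4 kg.
After the second burn: m = 17,963.4 × exp(−880/4443.9) = 17,963.4 × 0.82035 = 14,736.3 kg.
Total propellant = m₀ − m_final = 22700 − 14,736.3 = 7,963.7 kg.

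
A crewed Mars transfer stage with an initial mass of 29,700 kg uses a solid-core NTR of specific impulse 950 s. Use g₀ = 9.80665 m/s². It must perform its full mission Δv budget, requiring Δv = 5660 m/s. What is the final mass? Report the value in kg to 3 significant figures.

final mass ≈ 16200 kg

v_e = Isp · g₀ = 950 × 9.80665 = 9316.3 m/s.
Rocket equation: m₀/m_f = exp(Δv / v_e) = exp(5660 / 9316.3) = exp(0.6075) = 1.8359.
m_f = m₀ / 1.8359 = 29,700 / 1.8359 = 16,177.4 kg.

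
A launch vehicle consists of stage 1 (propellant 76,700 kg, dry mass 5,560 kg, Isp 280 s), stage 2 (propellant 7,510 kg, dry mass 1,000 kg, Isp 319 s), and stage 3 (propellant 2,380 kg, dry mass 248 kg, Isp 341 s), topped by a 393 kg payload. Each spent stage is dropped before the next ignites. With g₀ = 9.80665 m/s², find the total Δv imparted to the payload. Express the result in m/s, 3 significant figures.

Δv ≈ 13200 m/s

Ignition mass of stage 1 = 76,700+5,560 + 7,510+1,000 + 2,380+248 + 393 = 93,791 kg.
Stage 1: m₀ = 93,791 kg, m_f = 93,791 − 76,700 = 17,091 kg; Δv = 280×9.80665×ln(5.488) = 2745.9×1.7025 ≈ 4675 m/s.
Stage 2: m₀ = 11,531 kg, m_f = 11,531 − 7,510 = 4,021 kg; Δv = 319×9.80665×ln(2.868) = 3128.3×1.0535 ≈ 3296 m/s.
Stage 3: m₀ = 3,021 kg, m_f = 3,021 − 2,380 = 641 kg; Δv = 341×9.80665×ln(4.713) = 3344.1×1.5503 ≈ 5184 m/s.
Total Δv = 4675 + 3296 + 5184 = 13155 m/s.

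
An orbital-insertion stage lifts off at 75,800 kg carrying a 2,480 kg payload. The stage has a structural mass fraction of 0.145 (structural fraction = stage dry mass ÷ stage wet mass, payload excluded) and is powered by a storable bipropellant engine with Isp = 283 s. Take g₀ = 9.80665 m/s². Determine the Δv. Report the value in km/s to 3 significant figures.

Stage wet mass = m₀ − payload = 75,800 − 2,480 = 73,320 kg.
Stage dry mass = ε × stage wet mass = 0.145 × 73,320 = 10,631.4 kg.
Burnout mass m_f = stage dry + payload = 10,631.4 + 2,480 = 13,111.4 kg.
v_e = Isp · g₀ = 283 × 9.80665 = 2775.3 m/s.
Δv = v_e · ln(75,800/13,111.4) = 2775.3 × ln(5.781) = 2775.3 × 1.7546 ≈ 4870 m/s.

Δv ≈ 4.87 km/s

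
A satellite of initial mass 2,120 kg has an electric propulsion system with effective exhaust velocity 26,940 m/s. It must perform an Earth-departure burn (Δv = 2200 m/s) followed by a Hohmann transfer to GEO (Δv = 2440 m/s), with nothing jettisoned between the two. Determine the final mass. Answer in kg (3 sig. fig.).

After the first burn: m = 2120 × exp(−2200/26940.0) = 2120 × 0.92158 = 1,953.75 kg.
After the second burn: m = 1,953.75 × exp(−2440/26940.0) = 1,953.75 × 0.91341 = 1,784.57 kg.

final mass ≈ 1780 kg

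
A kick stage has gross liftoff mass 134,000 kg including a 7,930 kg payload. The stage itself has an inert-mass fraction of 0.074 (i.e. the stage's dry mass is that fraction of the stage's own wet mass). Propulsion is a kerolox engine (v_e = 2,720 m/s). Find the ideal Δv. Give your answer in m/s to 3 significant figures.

Stage wet mass = m₀ − payload = 134,000 − 7,930 = 126,070 kg.
Stage dry mass = ε × stage wet mass = 0.074 × 126,070 = 9,329.18 kg.
Burnout mass m_f = stage dry + payload = 9,329.18 + 7,930 = 17,259.18 kg.
Δv = v_e · ln(134,000/17,259.18) = 2720.0 × ln(7.764) = 2720.0 × 2.0495 ≈ 5575 m/s.

Δv ≈ 5570 m/s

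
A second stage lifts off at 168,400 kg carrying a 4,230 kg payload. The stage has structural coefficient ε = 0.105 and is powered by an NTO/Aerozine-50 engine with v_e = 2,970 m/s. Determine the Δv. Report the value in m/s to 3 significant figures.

Δv ≈ 6120 m/s

Stage wet mass = m₀ − payload = 168,400 − 4,230 = 164,170 kg.
Stage dry mass = ε × stage wet mass = 0.105 × 164,170 = 17,237.9 kg.
Burnout mass m_f = stage dry + payload = 17,237.9 + 4,230 = 21,467.9 kg.
Δv = v_e · ln(168,400/21,467.9) = 2970.0 × ln(7.844) = 2970.0 × 2.0598 ≈ 6118 m/s.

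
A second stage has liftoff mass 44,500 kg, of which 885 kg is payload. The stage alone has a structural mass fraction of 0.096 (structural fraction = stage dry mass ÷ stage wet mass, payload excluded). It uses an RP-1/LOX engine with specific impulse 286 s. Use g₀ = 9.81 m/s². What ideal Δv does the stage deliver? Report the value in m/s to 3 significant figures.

Stage wet mass = m₀ − payload = 44,500 − 885 = 43,615 kg.
Stage dry mass = ε × stage wet mass = 0.096 × 43,615 = 4,187.04 kg.
Burnout mass m_f = stage dry + payload = 4,187.04 + 885 = 5,072.04 kg.
v_e = Isp · g₀ = 286 × 9.81 = 2805.7 m/s.
Using Δv = v_e ln(m₀/m_f): Δv = v_e · ln(44,500/5,072.04) = 2805.7 × ln(8.774) = 2805.7 × 2.1717 ≈ 6093 m/s.

Δv ≈ 6090 m/s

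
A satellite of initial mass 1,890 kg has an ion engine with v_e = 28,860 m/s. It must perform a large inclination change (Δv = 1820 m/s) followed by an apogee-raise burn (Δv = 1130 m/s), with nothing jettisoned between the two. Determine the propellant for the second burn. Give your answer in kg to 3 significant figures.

After the first burn: m = 1890 × exp(−1820/28860.0) = 1890 × 0.93888 = 1,774.48 kg.
After the second burn: m = 1,774.48 × exp(−1130/28860.0) = 1,774.48 × 0.96160 = 1,706.34 kg.
Second-burn propellant = 1,774.48 − 1,706.34 = 68.14 kg.

propellant for the second burn ≈ 68.1 kg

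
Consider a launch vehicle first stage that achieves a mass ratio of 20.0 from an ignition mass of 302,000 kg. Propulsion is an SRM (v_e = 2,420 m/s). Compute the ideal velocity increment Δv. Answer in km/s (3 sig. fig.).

Using Δv = v_e ln(m₀/m_f): Δv = v_e · ln(20.0) = 2420.0 × 2.9957 ≈ 7249.7 m/s.

Δv ≈ 7.25 km/s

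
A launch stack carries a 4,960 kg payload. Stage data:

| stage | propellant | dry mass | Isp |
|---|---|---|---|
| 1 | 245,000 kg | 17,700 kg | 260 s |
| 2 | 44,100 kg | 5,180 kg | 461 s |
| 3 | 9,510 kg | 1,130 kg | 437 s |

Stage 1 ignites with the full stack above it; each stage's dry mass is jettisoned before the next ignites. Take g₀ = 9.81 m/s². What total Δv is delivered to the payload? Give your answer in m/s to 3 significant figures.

Δv ≈ 12700 m/s

Ignition mass of stage 1 = 245,000+17,700 + 44,100+5,180 + 9,510+1,130 + 4,960 = 327,580 kg.
Stage 1: m₀ = 327,580 kg, m_f = 327,580 − 245,000 = 82,580 kg; Δv = 260×9.81×ln(3.967) = 2550.6×1.3780 ≈ 3515 m/s.
Stage 2: m₀ = 64,880 kg, m_f = 64,880 − 44,100 = 20,780 kg; Δv = 461×9.81×ln(3.122) = 4522.4×1.1385 ≈ 5149 m/s.
Stage 3: m₀ = 15,600 kg, m_f = 15,600 − 9,510 = 6,090 kg; Δv = 437×9.81×ln(2.562) = 4287.0×0.9406 ≈ 4032 m/s.
Total Δv = 3515 + 5149 + 4032 = 12696 m/s.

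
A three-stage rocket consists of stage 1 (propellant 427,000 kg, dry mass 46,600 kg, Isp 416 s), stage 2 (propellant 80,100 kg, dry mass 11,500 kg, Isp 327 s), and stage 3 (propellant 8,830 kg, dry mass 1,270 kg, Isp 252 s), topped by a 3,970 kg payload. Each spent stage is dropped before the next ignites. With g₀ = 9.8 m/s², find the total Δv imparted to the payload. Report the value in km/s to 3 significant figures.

Ignition mass of stage 1 = 427,000+46,600 + 80,100+11,500 + 8,830+1,270 + 3,970 = 579,270 kg.
Stage 1: m₀ = 579,270 kg, m_f = 579,270 − 427,000 = 152,270 kg; Δv = 416×9.8×ln(3.804) = 4076.8×1.3361 ≈ 5447 m/s.
Stage 2: m₀ = 105,670 kg, m_f = 105,670 − 80,100 = 25,570 kg; Δv = 327×9.8×ln(4.133) = 3204.6×1.4189 ≈ 4547 m/s.
Stage 3: m₀ = 14,070 kg, m_f = 14,070 − 8,830 = 5,240 kg; Δv = 252×9.8×ln(2.685) = 2469.6×0.9877 ≈ 2439 m/s.
Total Δv = 5447 + 4547 + 2439 = 12433 m/s.

Δv ≈ 12.4 km/s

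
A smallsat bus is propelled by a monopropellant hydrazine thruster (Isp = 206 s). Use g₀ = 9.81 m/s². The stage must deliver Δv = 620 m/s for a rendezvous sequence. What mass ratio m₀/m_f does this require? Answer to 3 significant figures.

v_e = Isp · g₀ = 206 × 9.81 = 2020.9 m/s.
Rocket equation: m₀/m_f = exp(Δv / v_e) = exp(620 / 2020.9) = exp(0.3068) = 1.3591.

mass ratio ≈ 1.36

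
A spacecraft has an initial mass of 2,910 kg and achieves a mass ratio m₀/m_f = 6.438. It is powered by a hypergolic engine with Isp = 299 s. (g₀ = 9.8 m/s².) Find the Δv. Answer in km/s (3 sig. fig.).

v_e = Isp · g₀ = 299 × 9.8 = 2930.2 m/s.
Rocket equation: Δv = v_e · ln(6.438) = 2930.2 × 1.8622 ≈ 5456.7 m/s.

Δv ≈ 5.46 km/s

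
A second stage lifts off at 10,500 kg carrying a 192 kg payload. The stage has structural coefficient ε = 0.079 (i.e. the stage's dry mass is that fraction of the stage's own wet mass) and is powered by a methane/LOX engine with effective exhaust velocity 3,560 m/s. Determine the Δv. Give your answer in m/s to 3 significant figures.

Δv ≈ 8350 m/s

Stage wet mass = m₀ − payload = 10,500 − 192 = 10,308 kg.
Stage dry mass = ε × stage wet mass = 0.079 × 10,308 = 814.332 kg.
Burnout mass m_f = stage dry + payload = 814.332 + 192 = 1,006.332 kg.
From the ideal rocket equation, Δv = v_e · ln(10,500/1,006.332) = 3560.0 × ln(10.43) = 3560.0 × 2.3451 ≈ 8348 m/s.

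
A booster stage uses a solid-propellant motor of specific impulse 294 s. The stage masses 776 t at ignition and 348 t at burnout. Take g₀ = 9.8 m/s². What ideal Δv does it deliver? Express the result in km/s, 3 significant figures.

v_e = Isp · g₀ = 294 × 9.8 = 2881.2 m/s.
From the ideal rocket equation, Δv = v_e · ln(m₀/m_f) = 2881.2 × ln(2.23) = 2881.2 × 0.8020 ≈ 2310.6 m/s.

Δv ≈ 2.31 km/s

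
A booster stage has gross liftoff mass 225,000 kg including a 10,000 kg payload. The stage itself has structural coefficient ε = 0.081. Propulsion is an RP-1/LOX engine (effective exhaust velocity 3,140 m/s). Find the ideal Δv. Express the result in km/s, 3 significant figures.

Δv ≈ 6.61 km/s

Stage wet mass = m₀ − payload = 225,000 − 10,000 = 215,000 kg.
Stage dry mass = ε × stage wet mass = 0.081 × 215,000 = 17,415 kg.
Burnout mass m_f = stage dry + payload = 17,415 + 10,000 = 27,415 kg.
Δv = v_e · ln(225,000/27,415) = 3140.0 × ln(8.207) = 3140.0 × 2.1050 ≈ 6610 m/s.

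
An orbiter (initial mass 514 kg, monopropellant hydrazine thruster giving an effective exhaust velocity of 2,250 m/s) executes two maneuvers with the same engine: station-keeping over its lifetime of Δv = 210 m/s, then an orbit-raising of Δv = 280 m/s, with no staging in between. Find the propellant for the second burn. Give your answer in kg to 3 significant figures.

propellant for the second burn ≈ 54.8 kg

After the first burn: m = 514 × exp(−210/2250.0) = 514 × 0.91089 = 468.197 kg.
After the second burn: m = 468.197 × exp(−280/2250.0) = 468.197 × 0.88299 = 413.413 kg.
Second-burn propellant = 468.197 − 413.413 = 54.784 kg.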